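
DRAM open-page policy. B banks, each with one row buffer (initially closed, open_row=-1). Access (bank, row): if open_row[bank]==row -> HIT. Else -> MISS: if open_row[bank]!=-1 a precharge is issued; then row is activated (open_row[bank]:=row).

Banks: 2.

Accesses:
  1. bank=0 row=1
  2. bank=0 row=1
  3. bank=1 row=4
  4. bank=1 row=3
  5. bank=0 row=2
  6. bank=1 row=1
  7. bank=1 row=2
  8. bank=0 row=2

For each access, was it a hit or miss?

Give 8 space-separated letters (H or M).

Acc 1: bank0 row1 -> MISS (open row1); precharges=0
Acc 2: bank0 row1 -> HIT
Acc 3: bank1 row4 -> MISS (open row4); precharges=0
Acc 4: bank1 row3 -> MISS (open row3); precharges=1
Acc 5: bank0 row2 -> MISS (open row2); precharges=2
Acc 6: bank1 row1 -> MISS (open row1); precharges=3
Acc 7: bank1 row2 -> MISS (open row2); precharges=4
Acc 8: bank0 row2 -> HIT

Answer: M H M M M M M H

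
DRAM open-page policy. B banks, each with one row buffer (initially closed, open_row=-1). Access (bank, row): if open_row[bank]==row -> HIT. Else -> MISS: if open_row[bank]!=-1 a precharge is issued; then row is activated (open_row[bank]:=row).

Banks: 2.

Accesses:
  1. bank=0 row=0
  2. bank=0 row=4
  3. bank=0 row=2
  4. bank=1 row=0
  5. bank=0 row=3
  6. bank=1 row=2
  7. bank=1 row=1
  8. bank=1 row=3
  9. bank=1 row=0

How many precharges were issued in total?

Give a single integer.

Acc 1: bank0 row0 -> MISS (open row0); precharges=0
Acc 2: bank0 row4 -> MISS (open row4); precharges=1
Acc 3: bank0 row2 -> MISS (open row2); precharges=2
Acc 4: bank1 row0 -> MISS (open row0); precharges=2
Acc 5: bank0 row3 -> MISS (open row3); precharges=3
Acc 6: bank1 row2 -> MISS (open row2); precharges=4
Acc 7: bank1 row1 -> MISS (open row1); precharges=5
Acc 8: bank1 row3 -> MISS (open row3); precharges=6
Acc 9: bank1 row0 -> MISS (open row0); precharges=7

Answer: 7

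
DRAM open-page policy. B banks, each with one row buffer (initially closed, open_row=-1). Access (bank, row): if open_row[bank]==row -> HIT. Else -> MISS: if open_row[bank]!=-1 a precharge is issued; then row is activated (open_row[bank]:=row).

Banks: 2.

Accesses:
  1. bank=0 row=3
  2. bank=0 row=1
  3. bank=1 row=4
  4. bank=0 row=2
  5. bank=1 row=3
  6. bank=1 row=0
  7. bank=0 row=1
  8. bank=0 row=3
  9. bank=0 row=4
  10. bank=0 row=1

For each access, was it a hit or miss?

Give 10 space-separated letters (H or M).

Answer: M M M M M M M M M M

Derivation:
Acc 1: bank0 row3 -> MISS (open row3); precharges=0
Acc 2: bank0 row1 -> MISS (open row1); precharges=1
Acc 3: bank1 row4 -> MISS (open row4); precharges=1
Acc 4: bank0 row2 -> MISS (open row2); precharges=2
Acc 5: bank1 row3 -> MISS (open row3); precharges=3
Acc 6: bank1 row0 -> MISS (open row0); precharges=4
Acc 7: bank0 row1 -> MISS (open row1); precharges=5
Acc 8: bank0 row3 -> MISS (open row3); precharges=6
Acc 9: bank0 row4 -> MISS (open row4); precharges=7
Acc 10: bank0 row1 -> MISS (open row1); precharges=8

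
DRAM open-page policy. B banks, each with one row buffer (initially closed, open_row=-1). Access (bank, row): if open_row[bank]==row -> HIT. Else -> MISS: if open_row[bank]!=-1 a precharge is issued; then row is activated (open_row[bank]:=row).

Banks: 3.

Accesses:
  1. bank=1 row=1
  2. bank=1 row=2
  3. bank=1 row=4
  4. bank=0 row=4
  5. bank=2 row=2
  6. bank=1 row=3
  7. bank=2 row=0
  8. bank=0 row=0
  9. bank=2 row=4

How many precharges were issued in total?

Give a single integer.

Answer: 6

Derivation:
Acc 1: bank1 row1 -> MISS (open row1); precharges=0
Acc 2: bank1 row2 -> MISS (open row2); precharges=1
Acc 3: bank1 row4 -> MISS (open row4); precharges=2
Acc 4: bank0 row4 -> MISS (open row4); precharges=2
Acc 5: bank2 row2 -> MISS (open row2); precharges=2
Acc 6: bank1 row3 -> MISS (open row3); precharges=3
Acc 7: bank2 row0 -> MISS (open row0); precharges=4
Acc 8: bank0 row0 -> MISS (open row0); precharges=5
Acc 9: bank2 row4 -> MISS (open row4); precharges=6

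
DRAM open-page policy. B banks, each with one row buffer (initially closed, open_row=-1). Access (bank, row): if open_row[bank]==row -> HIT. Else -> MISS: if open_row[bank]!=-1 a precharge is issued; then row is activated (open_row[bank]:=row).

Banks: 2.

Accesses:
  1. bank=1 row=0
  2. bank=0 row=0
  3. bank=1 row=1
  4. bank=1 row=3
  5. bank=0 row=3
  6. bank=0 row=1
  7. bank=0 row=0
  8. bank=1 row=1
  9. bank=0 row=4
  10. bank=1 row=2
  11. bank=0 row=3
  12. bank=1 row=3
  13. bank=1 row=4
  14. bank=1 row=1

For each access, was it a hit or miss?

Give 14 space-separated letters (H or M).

Answer: M M M M M M M M M M M M M M

Derivation:
Acc 1: bank1 row0 -> MISS (open row0); precharges=0
Acc 2: bank0 row0 -> MISS (open row0); precharges=0
Acc 3: bank1 row1 -> MISS (open row1); precharges=1
Acc 4: bank1 row3 -> MISS (open row3); precharges=2
Acc 5: bank0 row3 -> MISS (open row3); precharges=3
Acc 6: bank0 row1 -> MISS (open row1); precharges=4
Acc 7: bank0 row0 -> MISS (open row0); precharges=5
Acc 8: bank1 row1 -> MISS (open row1); precharges=6
Acc 9: bank0 row4 -> MISS (open row4); precharges=7
Acc 10: bank1 row2 -> MISS (open row2); precharges=8
Acc 11: bank0 row3 -> MISS (open row3); precharges=9
Acc 12: bank1 row3 -> MISS (open row3); precharges=10
Acc 13: bank1 row4 -> MISS (open row4); precharges=11
Acc 14: bank1 row1 -> MISS (open row1); precharges=12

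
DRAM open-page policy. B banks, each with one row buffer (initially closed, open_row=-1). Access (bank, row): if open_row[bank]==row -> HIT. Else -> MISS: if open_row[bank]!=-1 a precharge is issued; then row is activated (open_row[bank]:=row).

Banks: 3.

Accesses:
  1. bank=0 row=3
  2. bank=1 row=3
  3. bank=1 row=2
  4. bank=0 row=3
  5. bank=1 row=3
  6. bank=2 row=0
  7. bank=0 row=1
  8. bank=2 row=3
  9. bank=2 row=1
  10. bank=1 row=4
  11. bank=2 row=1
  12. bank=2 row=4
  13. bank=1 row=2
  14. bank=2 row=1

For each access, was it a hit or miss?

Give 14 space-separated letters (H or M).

Acc 1: bank0 row3 -> MISS (open row3); precharges=0
Acc 2: bank1 row3 -> MISS (open row3); precharges=0
Acc 3: bank1 row2 -> MISS (open row2); precharges=1
Acc 4: bank0 row3 -> HIT
Acc 5: bank1 row3 -> MISS (open row3); precharges=2
Acc 6: bank2 row0 -> MISS (open row0); precharges=2
Acc 7: bank0 row1 -> MISS (open row1); precharges=3
Acc 8: bank2 row3 -> MISS (open row3); precharges=4
Acc 9: bank2 row1 -> MISS (open row1); precharges=5
Acc 10: bank1 row4 -> MISS (open row4); precharges=6
Acc 11: bank2 row1 -> HIT
Acc 12: bank2 row4 -> MISS (open row4); precharges=7
Acc 13: bank1 row2 -> MISS (open row2); precharges=8
Acc 14: bank2 row1 -> MISS (open row1); precharges=9

Answer: M M M H M M M M M M H M M M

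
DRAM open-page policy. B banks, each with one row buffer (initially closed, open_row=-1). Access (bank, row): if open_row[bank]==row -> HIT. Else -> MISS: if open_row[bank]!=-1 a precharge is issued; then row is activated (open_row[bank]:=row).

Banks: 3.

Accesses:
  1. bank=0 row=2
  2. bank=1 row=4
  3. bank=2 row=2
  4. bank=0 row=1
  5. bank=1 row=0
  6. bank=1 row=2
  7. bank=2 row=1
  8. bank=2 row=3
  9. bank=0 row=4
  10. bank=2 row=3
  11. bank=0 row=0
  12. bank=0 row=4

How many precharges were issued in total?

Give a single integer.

Acc 1: bank0 row2 -> MISS (open row2); precharges=0
Acc 2: bank1 row4 -> MISS (open row4); precharges=0
Acc 3: bank2 row2 -> MISS (open row2); precharges=0
Acc 4: bank0 row1 -> MISS (open row1); precharges=1
Acc 5: bank1 row0 -> MISS (open row0); precharges=2
Acc 6: bank1 row2 -> MISS (open row2); precharges=3
Acc 7: bank2 row1 -> MISS (open row1); precharges=4
Acc 8: bank2 row3 -> MISS (open row3); precharges=5
Acc 9: bank0 row4 -> MISS (open row4); precharges=6
Acc 10: bank2 row3 -> HIT
Acc 11: bank0 row0 -> MISS (open row0); precharges=7
Acc 12: bank0 row4 -> MISS (open row4); precharges=8

Answer: 8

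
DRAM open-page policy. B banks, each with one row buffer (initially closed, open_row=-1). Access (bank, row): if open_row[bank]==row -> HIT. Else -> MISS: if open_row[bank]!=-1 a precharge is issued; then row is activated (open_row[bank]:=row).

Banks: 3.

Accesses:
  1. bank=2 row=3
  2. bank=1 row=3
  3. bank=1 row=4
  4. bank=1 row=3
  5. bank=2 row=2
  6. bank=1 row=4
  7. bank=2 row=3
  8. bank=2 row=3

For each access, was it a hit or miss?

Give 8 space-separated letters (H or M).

Answer: M M M M M M M H

Derivation:
Acc 1: bank2 row3 -> MISS (open row3); precharges=0
Acc 2: bank1 row3 -> MISS (open row3); precharges=0
Acc 3: bank1 row4 -> MISS (open row4); precharges=1
Acc 4: bank1 row3 -> MISS (open row3); precharges=2
Acc 5: bank2 row2 -> MISS (open row2); precharges=3
Acc 6: bank1 row4 -> MISS (open row4); precharges=4
Acc 7: bank2 row3 -> MISS (open row3); precharges=5
Acc 8: bank2 row3 -> HIT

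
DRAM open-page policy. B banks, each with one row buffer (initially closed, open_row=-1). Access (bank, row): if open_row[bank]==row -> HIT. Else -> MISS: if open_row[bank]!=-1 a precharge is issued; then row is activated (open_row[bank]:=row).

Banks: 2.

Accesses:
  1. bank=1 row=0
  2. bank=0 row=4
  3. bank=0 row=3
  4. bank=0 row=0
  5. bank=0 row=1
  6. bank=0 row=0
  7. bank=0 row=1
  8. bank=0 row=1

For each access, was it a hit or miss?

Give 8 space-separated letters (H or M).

Answer: M M M M M M M H

Derivation:
Acc 1: bank1 row0 -> MISS (open row0); precharges=0
Acc 2: bank0 row4 -> MISS (open row4); precharges=0
Acc 3: bank0 row3 -> MISS (open row3); precharges=1
Acc 4: bank0 row0 -> MISS (open row0); precharges=2
Acc 5: bank0 row1 -> MISS (open row1); precharges=3
Acc 6: bank0 row0 -> MISS (open row0); precharges=4
Acc 7: bank0 row1 -> MISS (open row1); precharges=5
Acc 8: bank0 row1 -> HIT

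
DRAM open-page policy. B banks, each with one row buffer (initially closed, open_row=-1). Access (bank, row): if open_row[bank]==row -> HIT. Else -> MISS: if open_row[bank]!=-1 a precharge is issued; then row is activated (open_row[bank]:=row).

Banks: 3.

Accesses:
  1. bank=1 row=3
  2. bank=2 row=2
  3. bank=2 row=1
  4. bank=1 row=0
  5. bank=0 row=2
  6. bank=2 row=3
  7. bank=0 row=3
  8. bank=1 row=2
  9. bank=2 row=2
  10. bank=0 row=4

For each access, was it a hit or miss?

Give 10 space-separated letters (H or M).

Acc 1: bank1 row3 -> MISS (open row3); precharges=0
Acc 2: bank2 row2 -> MISS (open row2); precharges=0
Acc 3: bank2 row1 -> MISS (open row1); precharges=1
Acc 4: bank1 row0 -> MISS (open row0); precharges=2
Acc 5: bank0 row2 -> MISS (open row2); precharges=2
Acc 6: bank2 row3 -> MISS (open row3); precharges=3
Acc 7: bank0 row3 -> MISS (open row3); precharges=4
Acc 8: bank1 row2 -> MISS (open row2); precharges=5
Acc 9: bank2 row2 -> MISS (open row2); precharges=6
Acc 10: bank0 row4 -> MISS (open row4); precharges=7

Answer: M M M M M M M M M M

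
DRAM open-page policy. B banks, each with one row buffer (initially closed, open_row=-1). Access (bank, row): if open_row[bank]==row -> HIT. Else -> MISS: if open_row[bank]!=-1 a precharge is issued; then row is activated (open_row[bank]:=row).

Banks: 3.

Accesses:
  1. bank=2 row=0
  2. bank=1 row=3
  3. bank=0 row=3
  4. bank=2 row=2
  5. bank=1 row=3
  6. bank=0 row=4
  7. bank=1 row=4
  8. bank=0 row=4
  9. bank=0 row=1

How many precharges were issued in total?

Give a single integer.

Acc 1: bank2 row0 -> MISS (open row0); precharges=0
Acc 2: bank1 row3 -> MISS (open row3); precharges=0
Acc 3: bank0 row3 -> MISS (open row3); precharges=0
Acc 4: bank2 row2 -> MISS (open row2); precharges=1
Acc 5: bank1 row3 -> HIT
Acc 6: bank0 row4 -> MISS (open row4); precharges=2
Acc 7: bank1 row4 -> MISS (open row4); precharges=3
Acc 8: bank0 row4 -> HIT
Acc 9: bank0 row1 -> MISS (open row1); precharges=4

Answer: 4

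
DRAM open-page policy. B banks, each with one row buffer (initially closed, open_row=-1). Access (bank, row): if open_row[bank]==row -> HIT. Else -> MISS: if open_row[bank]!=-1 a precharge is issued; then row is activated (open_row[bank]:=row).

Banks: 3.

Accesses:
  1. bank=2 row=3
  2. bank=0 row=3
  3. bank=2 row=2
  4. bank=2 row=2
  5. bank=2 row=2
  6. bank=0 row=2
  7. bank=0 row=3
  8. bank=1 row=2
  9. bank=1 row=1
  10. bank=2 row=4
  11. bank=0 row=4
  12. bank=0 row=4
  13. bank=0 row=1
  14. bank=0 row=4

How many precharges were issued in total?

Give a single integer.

Answer: 8

Derivation:
Acc 1: bank2 row3 -> MISS (open row3); precharges=0
Acc 2: bank0 row3 -> MISS (open row3); precharges=0
Acc 3: bank2 row2 -> MISS (open row2); precharges=1
Acc 4: bank2 row2 -> HIT
Acc 5: bank2 row2 -> HIT
Acc 6: bank0 row2 -> MISS (open row2); precharges=2
Acc 7: bank0 row3 -> MISS (open row3); precharges=3
Acc 8: bank1 row2 -> MISS (open row2); precharges=3
Acc 9: bank1 row1 -> MISS (open row1); precharges=4
Acc 10: bank2 row4 -> MISS (open row4); precharges=5
Acc 11: bank0 row4 -> MISS (open row4); precharges=6
Acc 12: bank0 row4 -> HIT
Acc 13: bank0 row1 -> MISS (open row1); precharges=7
Acc 14: bank0 row4 -> MISS (open row4); precharges=8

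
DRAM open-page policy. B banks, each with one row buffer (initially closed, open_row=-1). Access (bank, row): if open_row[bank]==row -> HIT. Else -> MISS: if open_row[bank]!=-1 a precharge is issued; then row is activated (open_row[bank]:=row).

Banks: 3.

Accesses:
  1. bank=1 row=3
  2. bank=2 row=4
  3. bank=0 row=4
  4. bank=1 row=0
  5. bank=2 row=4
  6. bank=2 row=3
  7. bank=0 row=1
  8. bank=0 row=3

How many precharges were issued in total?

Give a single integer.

Answer: 4

Derivation:
Acc 1: bank1 row3 -> MISS (open row3); precharges=0
Acc 2: bank2 row4 -> MISS (open row4); precharges=0
Acc 3: bank0 row4 -> MISS (open row4); precharges=0
Acc 4: bank1 row0 -> MISS (open row0); precharges=1
Acc 5: bank2 row4 -> HIT
Acc 6: bank2 row3 -> MISS (open row3); precharges=2
Acc 7: bank0 row1 -> MISS (open row1); precharges=3
Acc 8: bank0 row3 -> MISS (open row3); precharges=4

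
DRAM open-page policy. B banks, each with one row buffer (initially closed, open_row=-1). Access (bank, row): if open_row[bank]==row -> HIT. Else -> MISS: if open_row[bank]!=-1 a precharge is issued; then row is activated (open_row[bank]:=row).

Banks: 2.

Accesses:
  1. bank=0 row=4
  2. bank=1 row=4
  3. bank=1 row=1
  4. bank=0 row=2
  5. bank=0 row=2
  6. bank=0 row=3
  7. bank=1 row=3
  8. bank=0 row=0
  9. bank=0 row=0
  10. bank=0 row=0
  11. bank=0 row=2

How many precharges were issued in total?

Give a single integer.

Acc 1: bank0 row4 -> MISS (open row4); precharges=0
Acc 2: bank1 row4 -> MISS (open row4); precharges=0
Acc 3: bank1 row1 -> MISS (open row1); precharges=1
Acc 4: bank0 row2 -> MISS (open row2); precharges=2
Acc 5: bank0 row2 -> HIT
Acc 6: bank0 row3 -> MISS (open row3); precharges=3
Acc 7: bank1 row3 -> MISS (open row3); precharges=4
Acc 8: bank0 row0 -> MISS (open row0); precharges=5
Acc 9: bank0 row0 -> HIT
Acc 10: bank0 row0 -> HIT
Acc 11: bank0 row2 -> MISS (open row2); precharges=6

Answer: 6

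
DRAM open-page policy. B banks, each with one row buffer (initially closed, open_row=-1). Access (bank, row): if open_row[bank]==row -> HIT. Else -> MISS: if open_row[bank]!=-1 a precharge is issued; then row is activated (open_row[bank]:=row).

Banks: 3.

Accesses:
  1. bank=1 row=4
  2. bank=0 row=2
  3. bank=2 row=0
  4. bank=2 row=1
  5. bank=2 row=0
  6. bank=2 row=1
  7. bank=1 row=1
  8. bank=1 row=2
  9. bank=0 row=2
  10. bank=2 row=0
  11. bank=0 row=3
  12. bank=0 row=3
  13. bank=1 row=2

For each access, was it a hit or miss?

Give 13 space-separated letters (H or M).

Acc 1: bank1 row4 -> MISS (open row4); precharges=0
Acc 2: bank0 row2 -> MISS (open row2); precharges=0
Acc 3: bank2 row0 -> MISS (open row0); precharges=0
Acc 4: bank2 row1 -> MISS (open row1); precharges=1
Acc 5: bank2 row0 -> MISS (open row0); precharges=2
Acc 6: bank2 row1 -> MISS (open row1); precharges=3
Acc 7: bank1 row1 -> MISS (open row1); precharges=4
Acc 8: bank1 row2 -> MISS (open row2); precharges=5
Acc 9: bank0 row2 -> HIT
Acc 10: bank2 row0 -> MISS (open row0); precharges=6
Acc 11: bank0 row3 -> MISS (open row3); precharges=7
Acc 12: bank0 row3 -> HIT
Acc 13: bank1 row2 -> HIT

Answer: M M M M M M M M H M M H H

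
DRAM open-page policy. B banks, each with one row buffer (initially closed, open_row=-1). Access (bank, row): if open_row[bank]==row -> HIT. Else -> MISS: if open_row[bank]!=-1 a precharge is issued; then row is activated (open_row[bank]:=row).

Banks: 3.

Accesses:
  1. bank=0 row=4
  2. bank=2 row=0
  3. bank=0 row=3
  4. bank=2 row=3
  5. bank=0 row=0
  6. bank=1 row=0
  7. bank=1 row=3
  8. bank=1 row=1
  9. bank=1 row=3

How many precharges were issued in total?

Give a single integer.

Answer: 6

Derivation:
Acc 1: bank0 row4 -> MISS (open row4); precharges=0
Acc 2: bank2 row0 -> MISS (open row0); precharges=0
Acc 3: bank0 row3 -> MISS (open row3); precharges=1
Acc 4: bank2 row3 -> MISS (open row3); precharges=2
Acc 5: bank0 row0 -> MISS (open row0); precharges=3
Acc 6: bank1 row0 -> MISS (open row0); precharges=3
Acc 7: bank1 row3 -> MISS (open row3); precharges=4
Acc 8: bank1 row1 -> MISS (open row1); precharges=5
Acc 9: bank1 row3 -> MISS (open row3); precharges=6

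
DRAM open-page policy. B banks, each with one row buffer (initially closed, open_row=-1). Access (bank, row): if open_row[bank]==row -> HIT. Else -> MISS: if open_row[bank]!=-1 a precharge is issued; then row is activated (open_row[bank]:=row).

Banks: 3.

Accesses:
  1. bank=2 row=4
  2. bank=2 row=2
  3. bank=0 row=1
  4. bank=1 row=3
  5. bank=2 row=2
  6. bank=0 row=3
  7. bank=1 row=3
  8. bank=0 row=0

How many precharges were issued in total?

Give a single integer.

Acc 1: bank2 row4 -> MISS (open row4); precharges=0
Acc 2: bank2 row2 -> MISS (open row2); precharges=1
Acc 3: bank0 row1 -> MISS (open row1); precharges=1
Acc 4: bank1 row3 -> MISS (open row3); precharges=1
Acc 5: bank2 row2 -> HIT
Acc 6: bank0 row3 -> MISS (open row3); precharges=2
Acc 7: bank1 row3 -> HIT
Acc 8: bank0 row0 -> MISS (open row0); precharges=3

Answer: 3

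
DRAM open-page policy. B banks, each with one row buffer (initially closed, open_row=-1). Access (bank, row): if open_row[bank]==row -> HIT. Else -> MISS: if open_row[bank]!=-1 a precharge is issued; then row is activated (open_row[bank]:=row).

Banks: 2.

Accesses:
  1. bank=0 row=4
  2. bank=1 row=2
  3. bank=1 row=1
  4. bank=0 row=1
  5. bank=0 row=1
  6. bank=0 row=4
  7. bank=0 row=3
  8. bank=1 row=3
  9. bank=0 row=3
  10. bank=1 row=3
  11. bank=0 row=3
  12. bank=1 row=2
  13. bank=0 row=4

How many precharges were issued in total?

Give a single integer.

Answer: 7

Derivation:
Acc 1: bank0 row4 -> MISS (open row4); precharges=0
Acc 2: bank1 row2 -> MISS (open row2); precharges=0
Acc 3: bank1 row1 -> MISS (open row1); precharges=1
Acc 4: bank0 row1 -> MISS (open row1); precharges=2
Acc 5: bank0 row1 -> HIT
Acc 6: bank0 row4 -> MISS (open row4); precharges=3
Acc 7: bank0 row3 -> MISS (open row3); precharges=4
Acc 8: bank1 row3 -> MISS (open row3); precharges=5
Acc 9: bank0 row3 -> HIT
Acc 10: bank1 row3 -> HIT
Acc 11: bank0 row3 -> HIT
Acc 12: bank1 row2 -> MISS (open row2); precharges=6
Acc 13: bank0 row4 -> MISS (open row4); precharges=7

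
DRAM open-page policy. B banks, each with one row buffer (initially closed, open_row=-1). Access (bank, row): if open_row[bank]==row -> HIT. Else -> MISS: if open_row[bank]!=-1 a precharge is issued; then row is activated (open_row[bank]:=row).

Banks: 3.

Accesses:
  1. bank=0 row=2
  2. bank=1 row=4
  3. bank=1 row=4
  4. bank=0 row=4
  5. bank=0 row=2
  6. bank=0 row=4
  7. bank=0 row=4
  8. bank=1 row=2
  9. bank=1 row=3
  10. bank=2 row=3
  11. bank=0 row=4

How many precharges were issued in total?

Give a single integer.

Acc 1: bank0 row2 -> MISS (open row2); precharges=0
Acc 2: bank1 row4 -> MISS (open row4); precharges=0
Acc 3: bank1 row4 -> HIT
Acc 4: bank0 row4 -> MISS (open row4); precharges=1
Acc 5: bank0 row2 -> MISS (open row2); precharges=2
Acc 6: bank0 row4 -> MISS (open row4); precharges=3
Acc 7: bank0 row4 -> HIT
Acc 8: bank1 row2 -> MISS (open row2); precharges=4
Acc 9: bank1 row3 -> MISS (open row3); precharges=5
Acc 10: bank2 row3 -> MISS (open row3); precharges=5
Acc 11: bank0 row4 -> HIT

Answer: 5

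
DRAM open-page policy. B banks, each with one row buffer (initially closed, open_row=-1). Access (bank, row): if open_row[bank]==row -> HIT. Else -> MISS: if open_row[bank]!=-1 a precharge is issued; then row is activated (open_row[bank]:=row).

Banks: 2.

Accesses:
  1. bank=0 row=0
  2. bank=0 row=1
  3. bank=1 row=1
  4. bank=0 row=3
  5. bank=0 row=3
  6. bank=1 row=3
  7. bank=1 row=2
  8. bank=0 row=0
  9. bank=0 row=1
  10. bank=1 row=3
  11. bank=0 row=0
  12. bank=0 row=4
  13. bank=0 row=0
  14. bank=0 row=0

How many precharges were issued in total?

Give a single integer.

Acc 1: bank0 row0 -> MISS (open row0); precharges=0
Acc 2: bank0 row1 -> MISS (open row1); precharges=1
Acc 3: bank1 row1 -> MISS (open row1); precharges=1
Acc 4: bank0 row3 -> MISS (open row3); precharges=2
Acc 5: bank0 row3 -> HIT
Acc 6: bank1 row3 -> MISS (open row3); precharges=3
Acc 7: bank1 row2 -> MISS (open row2); precharges=4
Acc 8: bank0 row0 -> MISS (open row0); precharges=5
Acc 9: bank0 row1 -> MISS (open row1); precharges=6
Acc 10: bank1 row3 -> MISS (open row3); precharges=7
Acc 11: bank0 row0 -> MISS (open row0); precharges=8
Acc 12: bank0 row4 -> MISS (open row4); precharges=9
Acc 13: bank0 row0 -> MISS (open row0); precharges=10
Acc 14: bank0 row0 -> HIT

Answer: 10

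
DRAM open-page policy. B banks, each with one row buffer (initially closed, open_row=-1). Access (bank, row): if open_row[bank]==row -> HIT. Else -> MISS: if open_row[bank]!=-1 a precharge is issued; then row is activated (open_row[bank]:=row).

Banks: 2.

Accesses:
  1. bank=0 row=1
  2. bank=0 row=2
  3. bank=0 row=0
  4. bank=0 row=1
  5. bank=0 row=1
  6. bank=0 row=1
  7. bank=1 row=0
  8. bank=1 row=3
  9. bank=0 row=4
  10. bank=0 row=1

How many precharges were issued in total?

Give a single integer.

Acc 1: bank0 row1 -> MISS (open row1); precharges=0
Acc 2: bank0 row2 -> MISS (open row2); precharges=1
Acc 3: bank0 row0 -> MISS (open row0); precharges=2
Acc 4: bank0 row1 -> MISS (open row1); precharges=3
Acc 5: bank0 row1 -> HIT
Acc 6: bank0 row1 -> HIT
Acc 7: bank1 row0 -> MISS (open row0); precharges=3
Acc 8: bank1 row3 -> MISS (open row3); precharges=4
Acc 9: bank0 row4 -> MISS (open row4); precharges=5
Acc 10: bank0 row1 -> MISS (open row1); precharges=6

Answer: 6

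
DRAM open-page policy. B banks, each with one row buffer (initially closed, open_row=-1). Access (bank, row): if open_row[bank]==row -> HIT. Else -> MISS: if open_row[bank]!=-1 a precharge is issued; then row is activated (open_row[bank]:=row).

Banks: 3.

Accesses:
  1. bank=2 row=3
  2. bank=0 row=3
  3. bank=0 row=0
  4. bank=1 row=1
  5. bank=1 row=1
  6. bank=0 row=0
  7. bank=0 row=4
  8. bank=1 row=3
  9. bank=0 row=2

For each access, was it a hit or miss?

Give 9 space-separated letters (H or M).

Acc 1: bank2 row3 -> MISS (open row3); precharges=0
Acc 2: bank0 row3 -> MISS (open row3); precharges=0
Acc 3: bank0 row0 -> MISS (open row0); precharges=1
Acc 4: bank1 row1 -> MISS (open row1); precharges=1
Acc 5: bank1 row1 -> HIT
Acc 6: bank0 row0 -> HIT
Acc 7: bank0 row4 -> MISS (open row4); precharges=2
Acc 8: bank1 row3 -> MISS (open row3); precharges=3
Acc 9: bank0 row2 -> MISS (open row2); precharges=4

Answer: M M M M H H M M M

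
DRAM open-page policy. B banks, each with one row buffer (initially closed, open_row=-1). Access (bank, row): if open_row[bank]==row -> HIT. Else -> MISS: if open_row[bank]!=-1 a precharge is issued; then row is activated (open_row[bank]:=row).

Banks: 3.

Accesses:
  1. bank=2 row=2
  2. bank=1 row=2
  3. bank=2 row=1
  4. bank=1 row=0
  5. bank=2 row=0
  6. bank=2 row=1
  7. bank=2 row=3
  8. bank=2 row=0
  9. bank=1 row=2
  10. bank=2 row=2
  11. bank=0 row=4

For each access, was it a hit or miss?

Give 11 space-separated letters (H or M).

Answer: M M M M M M M M M M M

Derivation:
Acc 1: bank2 row2 -> MISS (open row2); precharges=0
Acc 2: bank1 row2 -> MISS (open row2); precharges=0
Acc 3: bank2 row1 -> MISS (open row1); precharges=1
Acc 4: bank1 row0 -> MISS (open row0); precharges=2
Acc 5: bank2 row0 -> MISS (open row0); precharges=3
Acc 6: bank2 row1 -> MISS (open row1); precharges=4
Acc 7: bank2 row3 -> MISS (open row3); precharges=5
Acc 8: bank2 row0 -> MISS (open row0); precharges=6
Acc 9: bank1 row2 -> MISS (open row2); precharges=7
Acc 10: bank2 row2 -> MISS (open row2); precharges=8
Acc 11: bank0 row4 -> MISS (open row4); precharges=8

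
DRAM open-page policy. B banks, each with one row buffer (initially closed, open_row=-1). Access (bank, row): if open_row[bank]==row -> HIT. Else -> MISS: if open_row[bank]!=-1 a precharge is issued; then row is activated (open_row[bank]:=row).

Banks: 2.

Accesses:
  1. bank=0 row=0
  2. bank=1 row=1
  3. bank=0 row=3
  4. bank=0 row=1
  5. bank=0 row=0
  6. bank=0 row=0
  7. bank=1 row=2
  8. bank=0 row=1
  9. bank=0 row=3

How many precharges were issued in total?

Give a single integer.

Answer: 6

Derivation:
Acc 1: bank0 row0 -> MISS (open row0); precharges=0
Acc 2: bank1 row1 -> MISS (open row1); precharges=0
Acc 3: bank0 row3 -> MISS (open row3); precharges=1
Acc 4: bank0 row1 -> MISS (open row1); precharges=2
Acc 5: bank0 row0 -> MISS (open row0); precharges=3
Acc 6: bank0 row0 -> HIT
Acc 7: bank1 row2 -> MISS (open row2); precharges=4
Acc 8: bank0 row1 -> MISS (open row1); precharges=5
Acc 9: bank0 row3 -> MISS (open row3); precharges=6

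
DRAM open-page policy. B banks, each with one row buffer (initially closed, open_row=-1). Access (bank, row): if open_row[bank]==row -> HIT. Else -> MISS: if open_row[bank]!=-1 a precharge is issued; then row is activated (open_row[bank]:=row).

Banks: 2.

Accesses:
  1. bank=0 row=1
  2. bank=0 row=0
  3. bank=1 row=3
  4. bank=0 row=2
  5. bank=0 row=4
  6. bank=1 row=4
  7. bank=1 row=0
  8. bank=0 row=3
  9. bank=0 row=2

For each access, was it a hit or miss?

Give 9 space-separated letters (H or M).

Acc 1: bank0 row1 -> MISS (open row1); precharges=0
Acc 2: bank0 row0 -> MISS (open row0); precharges=1
Acc 3: bank1 row3 -> MISS (open row3); precharges=1
Acc 4: bank0 row2 -> MISS (open row2); precharges=2
Acc 5: bank0 row4 -> MISS (open row4); precharges=3
Acc 6: bank1 row4 -> MISS (open row4); precharges=4
Acc 7: bank1 row0 -> MISS (open row0); precharges=5
Acc 8: bank0 row3 -> MISS (open row3); precharges=6
Acc 9: bank0 row2 -> MISS (open row2); precharges=7

Answer: M M M M M M M M M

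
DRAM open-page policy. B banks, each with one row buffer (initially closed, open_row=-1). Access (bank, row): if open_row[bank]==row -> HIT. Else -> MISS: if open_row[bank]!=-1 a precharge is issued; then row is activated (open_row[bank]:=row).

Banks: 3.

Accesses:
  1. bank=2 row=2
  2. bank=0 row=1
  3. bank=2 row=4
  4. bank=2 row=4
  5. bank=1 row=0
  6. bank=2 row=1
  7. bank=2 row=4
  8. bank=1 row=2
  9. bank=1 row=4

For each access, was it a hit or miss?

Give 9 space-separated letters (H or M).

Answer: M M M H M M M M M

Derivation:
Acc 1: bank2 row2 -> MISS (open row2); precharges=0
Acc 2: bank0 row1 -> MISS (open row1); precharges=0
Acc 3: bank2 row4 -> MISS (open row4); precharges=1
Acc 4: bank2 row4 -> HIT
Acc 5: bank1 row0 -> MISS (open row0); precharges=1
Acc 6: bank2 row1 -> MISS (open row1); precharges=2
Acc 7: bank2 row4 -> MISS (open row4); precharges=3
Acc 8: bank1 row2 -> MISS (open row2); precharges=4
Acc 9: bank1 row4 -> MISS (open row4); precharges=5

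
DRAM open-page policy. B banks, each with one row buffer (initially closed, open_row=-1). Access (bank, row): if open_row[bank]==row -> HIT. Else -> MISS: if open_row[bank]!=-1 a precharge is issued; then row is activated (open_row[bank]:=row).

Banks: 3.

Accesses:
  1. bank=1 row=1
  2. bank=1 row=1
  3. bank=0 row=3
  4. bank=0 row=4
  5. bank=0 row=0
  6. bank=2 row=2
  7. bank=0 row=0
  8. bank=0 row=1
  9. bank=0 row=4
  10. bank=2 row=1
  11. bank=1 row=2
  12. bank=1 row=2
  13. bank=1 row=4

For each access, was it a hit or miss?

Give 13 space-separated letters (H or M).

Acc 1: bank1 row1 -> MISS (open row1); precharges=0
Acc 2: bank1 row1 -> HIT
Acc 3: bank0 row3 -> MISS (open row3); precharges=0
Acc 4: bank0 row4 -> MISS (open row4); precharges=1
Acc 5: bank0 row0 -> MISS (open row0); precharges=2
Acc 6: bank2 row2 -> MISS (open row2); precharges=2
Acc 7: bank0 row0 -> HIT
Acc 8: bank0 row1 -> MISS (open row1); precharges=3
Acc 9: bank0 row4 -> MISS (open row4); precharges=4
Acc 10: bank2 row1 -> MISS (open row1); precharges=5
Acc 11: bank1 row2 -> MISS (open row2); precharges=6
Acc 12: bank1 row2 -> HIT
Acc 13: bank1 row4 -> MISS (open row4); precharges=7

Answer: M H M M M M H M M M M H M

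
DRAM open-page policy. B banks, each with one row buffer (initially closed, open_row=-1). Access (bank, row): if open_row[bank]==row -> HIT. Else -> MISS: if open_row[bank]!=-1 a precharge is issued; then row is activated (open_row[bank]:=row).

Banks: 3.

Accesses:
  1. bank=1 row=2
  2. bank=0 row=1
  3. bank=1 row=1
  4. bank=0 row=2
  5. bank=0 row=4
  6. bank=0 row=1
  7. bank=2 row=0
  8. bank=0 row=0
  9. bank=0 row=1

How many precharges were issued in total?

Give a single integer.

Answer: 6

Derivation:
Acc 1: bank1 row2 -> MISS (open row2); precharges=0
Acc 2: bank0 row1 -> MISS (open row1); precharges=0
Acc 3: bank1 row1 -> MISS (open row1); precharges=1
Acc 4: bank0 row2 -> MISS (open row2); precharges=2
Acc 5: bank0 row4 -> MISS (open row4); precharges=3
Acc 6: bank0 row1 -> MISS (open row1); precharges=4
Acc 7: bank2 row0 -> MISS (open row0); precharges=4
Acc 8: bank0 row0 -> MISS (open row0); precharges=5
Acc 9: bank0 row1 -> MISS (open row1); precharges=6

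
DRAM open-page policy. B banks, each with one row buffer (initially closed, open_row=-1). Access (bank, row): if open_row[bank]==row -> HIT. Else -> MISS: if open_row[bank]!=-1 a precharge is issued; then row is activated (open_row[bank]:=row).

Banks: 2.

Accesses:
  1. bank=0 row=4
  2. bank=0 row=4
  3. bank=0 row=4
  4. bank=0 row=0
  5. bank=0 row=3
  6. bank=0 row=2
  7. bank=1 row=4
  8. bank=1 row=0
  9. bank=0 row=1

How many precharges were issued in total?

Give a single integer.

Acc 1: bank0 row4 -> MISS (open row4); precharges=0
Acc 2: bank0 row4 -> HIT
Acc 3: bank0 row4 -> HIT
Acc 4: bank0 row0 -> MISS (open row0); precharges=1
Acc 5: bank0 row3 -> MISS (open row3); precharges=2
Acc 6: bank0 row2 -> MISS (open row2); precharges=3
Acc 7: bank1 row4 -> MISS (open row4); precharges=3
Acc 8: bank1 row0 -> MISS (open row0); precharges=4
Acc 9: bank0 row1 -> MISS (open row1); precharges=5

Answer: 5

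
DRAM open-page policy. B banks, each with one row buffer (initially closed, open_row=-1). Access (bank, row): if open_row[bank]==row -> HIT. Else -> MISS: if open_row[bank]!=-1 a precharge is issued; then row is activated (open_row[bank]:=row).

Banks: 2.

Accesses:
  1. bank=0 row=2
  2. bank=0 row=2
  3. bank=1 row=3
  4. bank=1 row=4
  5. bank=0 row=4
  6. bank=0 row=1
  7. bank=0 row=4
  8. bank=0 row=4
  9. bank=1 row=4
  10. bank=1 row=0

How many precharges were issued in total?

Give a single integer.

Answer: 5

Derivation:
Acc 1: bank0 row2 -> MISS (open row2); precharges=0
Acc 2: bank0 row2 -> HIT
Acc 3: bank1 row3 -> MISS (open row3); precharges=0
Acc 4: bank1 row4 -> MISS (open row4); precharges=1
Acc 5: bank0 row4 -> MISS (open row4); precharges=2
Acc 6: bank0 row1 -> MISS (open row1); precharges=3
Acc 7: bank0 row4 -> MISS (open row4); precharges=4
Acc 8: bank0 row4 -> HIT
Acc 9: bank1 row4 -> HIT
Acc 10: bank1 row0 -> MISS (open row0); precharges=5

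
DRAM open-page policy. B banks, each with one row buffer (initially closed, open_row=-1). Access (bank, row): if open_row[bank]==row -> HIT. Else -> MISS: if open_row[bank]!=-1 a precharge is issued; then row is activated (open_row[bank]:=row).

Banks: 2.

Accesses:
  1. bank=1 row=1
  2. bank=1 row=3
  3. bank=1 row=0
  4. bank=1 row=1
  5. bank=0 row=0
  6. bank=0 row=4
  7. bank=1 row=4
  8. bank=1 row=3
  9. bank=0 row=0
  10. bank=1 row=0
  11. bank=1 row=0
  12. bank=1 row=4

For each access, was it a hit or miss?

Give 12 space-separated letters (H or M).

Acc 1: bank1 row1 -> MISS (open row1); precharges=0
Acc 2: bank1 row3 -> MISS (open row3); precharges=1
Acc 3: bank1 row0 -> MISS (open row0); precharges=2
Acc 4: bank1 row1 -> MISS (open row1); precharges=3
Acc 5: bank0 row0 -> MISS (open row0); precharges=3
Acc 6: bank0 row4 -> MISS (open row4); precharges=4
Acc 7: bank1 row4 -> MISS (open row4); precharges=5
Acc 8: bank1 row3 -> MISS (open row3); precharges=6
Acc 9: bank0 row0 -> MISS (open row0); precharges=7
Acc 10: bank1 row0 -> MISS (open row0); precharges=8
Acc 11: bank1 row0 -> HIT
Acc 12: bank1 row4 -> MISS (open row4); precharges=9

Answer: M M M M M M M M M M H M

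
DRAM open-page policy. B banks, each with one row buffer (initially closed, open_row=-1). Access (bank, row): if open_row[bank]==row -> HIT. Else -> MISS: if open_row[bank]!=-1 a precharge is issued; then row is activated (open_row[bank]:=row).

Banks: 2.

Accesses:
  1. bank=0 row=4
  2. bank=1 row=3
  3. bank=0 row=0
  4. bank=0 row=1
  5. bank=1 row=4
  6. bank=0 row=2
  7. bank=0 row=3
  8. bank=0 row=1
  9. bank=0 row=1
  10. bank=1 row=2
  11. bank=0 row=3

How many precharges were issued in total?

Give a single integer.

Answer: 8

Derivation:
Acc 1: bank0 row4 -> MISS (open row4); precharges=0
Acc 2: bank1 row3 -> MISS (open row3); precharges=0
Acc 3: bank0 row0 -> MISS (open row0); precharges=1
Acc 4: bank0 row1 -> MISS (open row1); precharges=2
Acc 5: bank1 row4 -> MISS (open row4); precharges=3
Acc 6: bank0 row2 -> MISS (open row2); precharges=4
Acc 7: bank0 row3 -> MISS (open row3); precharges=5
Acc 8: bank0 row1 -> MISS (open row1); precharges=6
Acc 9: bank0 row1 -> HIT
Acc 10: bank1 row2 -> MISS (open row2); precharges=7
Acc 11: bank0 row3 -> MISS (open row3); precharges=8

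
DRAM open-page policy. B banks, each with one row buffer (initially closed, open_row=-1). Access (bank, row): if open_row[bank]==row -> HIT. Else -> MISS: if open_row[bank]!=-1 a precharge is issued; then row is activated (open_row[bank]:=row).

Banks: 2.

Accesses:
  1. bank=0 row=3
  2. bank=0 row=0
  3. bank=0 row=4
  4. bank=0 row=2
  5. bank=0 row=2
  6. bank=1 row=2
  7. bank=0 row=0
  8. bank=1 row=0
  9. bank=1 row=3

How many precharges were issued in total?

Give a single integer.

Acc 1: bank0 row3 -> MISS (open row3); precharges=0
Acc 2: bank0 row0 -> MISS (open row0); precharges=1
Acc 3: bank0 row4 -> MISS (open row4); precharges=2
Acc 4: bank0 row2 -> MISS (open row2); precharges=3
Acc 5: bank0 row2 -> HIT
Acc 6: bank1 row2 -> MISS (open row2); precharges=3
Acc 7: bank0 row0 -> MISS (open row0); precharges=4
Acc 8: bank1 row0 -> MISS (open row0); precharges=5
Acc 9: bank1 row3 -> MISS (open row3); precharges=6

Answer: 6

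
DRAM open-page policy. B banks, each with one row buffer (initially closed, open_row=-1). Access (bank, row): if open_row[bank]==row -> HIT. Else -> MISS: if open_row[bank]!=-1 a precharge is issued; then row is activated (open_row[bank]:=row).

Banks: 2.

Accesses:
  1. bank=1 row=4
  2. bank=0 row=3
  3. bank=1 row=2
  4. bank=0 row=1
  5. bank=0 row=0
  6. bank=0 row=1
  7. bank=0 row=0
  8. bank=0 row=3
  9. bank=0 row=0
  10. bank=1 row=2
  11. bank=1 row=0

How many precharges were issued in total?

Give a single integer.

Answer: 8

Derivation:
Acc 1: bank1 row4 -> MISS (open row4); precharges=0
Acc 2: bank0 row3 -> MISS (open row3); precharges=0
Acc 3: bank1 row2 -> MISS (open row2); precharges=1
Acc 4: bank0 row1 -> MISS (open row1); precharges=2
Acc 5: bank0 row0 -> MISS (open row0); precharges=3
Acc 6: bank0 row1 -> MISS (open row1); precharges=4
Acc 7: bank0 row0 -> MISS (open row0); precharges=5
Acc 8: bank0 row3 -> MISS (open row3); precharges=6
Acc 9: bank0 row0 -> MISS (open row0); precharges=7
Acc 10: bank1 row2 -> HIT
Acc 11: bank1 row0 -> MISS (open row0); precharges=8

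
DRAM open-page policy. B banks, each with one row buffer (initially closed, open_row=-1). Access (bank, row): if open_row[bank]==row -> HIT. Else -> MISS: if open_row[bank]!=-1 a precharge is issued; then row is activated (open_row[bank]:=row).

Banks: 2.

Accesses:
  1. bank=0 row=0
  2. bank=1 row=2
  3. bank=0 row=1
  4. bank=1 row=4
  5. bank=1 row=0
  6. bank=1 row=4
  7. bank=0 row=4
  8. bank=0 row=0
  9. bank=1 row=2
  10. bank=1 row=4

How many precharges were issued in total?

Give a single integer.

Answer: 8

Derivation:
Acc 1: bank0 row0 -> MISS (open row0); precharges=0
Acc 2: bank1 row2 -> MISS (open row2); precharges=0
Acc 3: bank0 row1 -> MISS (open row1); precharges=1
Acc 4: bank1 row4 -> MISS (open row4); precharges=2
Acc 5: bank1 row0 -> MISS (open row0); precharges=3
Acc 6: bank1 row4 -> MISS (open row4); precharges=4
Acc 7: bank0 row4 -> MISS (open row4); precharges=5
Acc 8: bank0 row0 -> MISS (open row0); precharges=6
Acc 9: bank1 row2 -> MISS (open row2); precharges=7
Acc 10: bank1 row4 -> MISS (open row4); precharges=8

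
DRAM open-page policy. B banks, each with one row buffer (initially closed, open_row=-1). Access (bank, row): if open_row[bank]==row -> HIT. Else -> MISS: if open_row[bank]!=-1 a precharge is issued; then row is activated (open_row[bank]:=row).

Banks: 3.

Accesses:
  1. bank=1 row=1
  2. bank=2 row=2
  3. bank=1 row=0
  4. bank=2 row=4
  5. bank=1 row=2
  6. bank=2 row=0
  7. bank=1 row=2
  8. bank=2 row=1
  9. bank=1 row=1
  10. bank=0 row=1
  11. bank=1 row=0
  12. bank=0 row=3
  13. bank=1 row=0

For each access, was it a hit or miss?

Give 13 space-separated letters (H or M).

Answer: M M M M M M H M M M M M H

Derivation:
Acc 1: bank1 row1 -> MISS (open row1); precharges=0
Acc 2: bank2 row2 -> MISS (open row2); precharges=0
Acc 3: bank1 row0 -> MISS (open row0); precharges=1
Acc 4: bank2 row4 -> MISS (open row4); precharges=2
Acc 5: bank1 row2 -> MISS (open row2); precharges=3
Acc 6: bank2 row0 -> MISS (open row0); precharges=4
Acc 7: bank1 row2 -> HIT
Acc 8: bank2 row1 -> MISS (open row1); precharges=5
Acc 9: bank1 row1 -> MISS (open row1); precharges=6
Acc 10: bank0 row1 -> MISS (open row1); precharges=6
Acc 11: bank1 row0 -> MISS (open row0); precharges=7
Acc 12: bank0 row3 -> MISS (open row3); precharges=8
Acc 13: bank1 row0 -> HIT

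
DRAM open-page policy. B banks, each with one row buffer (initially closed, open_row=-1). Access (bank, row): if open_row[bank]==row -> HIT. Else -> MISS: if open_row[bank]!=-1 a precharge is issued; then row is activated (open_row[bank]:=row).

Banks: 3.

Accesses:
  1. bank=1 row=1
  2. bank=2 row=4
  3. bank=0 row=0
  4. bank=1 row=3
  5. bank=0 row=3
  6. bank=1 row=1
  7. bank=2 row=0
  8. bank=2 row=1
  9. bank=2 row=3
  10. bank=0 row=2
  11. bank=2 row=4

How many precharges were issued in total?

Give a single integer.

Answer: 8

Derivation:
Acc 1: bank1 row1 -> MISS (open row1); precharges=0
Acc 2: bank2 row4 -> MISS (open row4); precharges=0
Acc 3: bank0 row0 -> MISS (open row0); precharges=0
Acc 4: bank1 row3 -> MISS (open row3); precharges=1
Acc 5: bank0 row3 -> MISS (open row3); precharges=2
Acc 6: bank1 row1 -> MISS (open row1); precharges=3
Acc 7: bank2 row0 -> MISS (open row0); precharges=4
Acc 8: bank2 row1 -> MISS (open row1); precharges=5
Acc 9: bank2 row3 -> MISS (open row3); precharges=6
Acc 10: bank0 row2 -> MISS (open row2); precharges=7
Acc 11: bank2 row4 -> MISS (open row4); precharges=8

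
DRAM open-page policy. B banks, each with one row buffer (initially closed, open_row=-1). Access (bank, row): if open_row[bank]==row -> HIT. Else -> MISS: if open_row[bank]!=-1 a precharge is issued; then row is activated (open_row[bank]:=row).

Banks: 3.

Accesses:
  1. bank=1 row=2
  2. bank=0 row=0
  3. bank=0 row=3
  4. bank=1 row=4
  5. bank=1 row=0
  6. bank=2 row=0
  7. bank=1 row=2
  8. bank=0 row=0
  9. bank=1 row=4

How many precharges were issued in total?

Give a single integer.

Acc 1: bank1 row2 -> MISS (open row2); precharges=0
Acc 2: bank0 row0 -> MISS (open row0); precharges=0
Acc 3: bank0 row3 -> MISS (open row3); precharges=1
Acc 4: bank1 row4 -> MISS (open row4); precharges=2
Acc 5: bank1 row0 -> MISS (open row0); precharges=3
Acc 6: bank2 row0 -> MISS (open row0); precharges=3
Acc 7: bank1 row2 -> MISS (open row2); precharges=4
Acc 8: bank0 row0 -> MISS (open row0); precharges=5
Acc 9: bank1 row4 -> MISS (open row4); precharges=6

Answer: 6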